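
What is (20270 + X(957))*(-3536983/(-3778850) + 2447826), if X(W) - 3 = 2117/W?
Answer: 3094494487117763903/62351025 ≈ 4.9630e+10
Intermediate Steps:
X(W) = 3 + 2117/W
(20270 + X(957))*(-3536983/(-3778850) + 2447826) = (20270 + (3 + 2117/957))*(-3536983/(-3778850) + 2447826) = (20270 + (3 + 2117*(1/957)))*(-3536983*(-1/3778850) + 2447826) = (20270 + (3 + 73/33))*(3536983/3778850 + 2447826) = (20270 + 172/33)*(9249970817083/3778850) = (669082/33)*(9249970817083/3778850) = 3094494487117763903/62351025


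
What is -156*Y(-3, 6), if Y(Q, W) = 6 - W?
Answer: 0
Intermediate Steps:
-156*Y(-3, 6) = -156*(6 - 1*6) = -156*(6 - 6) = -156*0 = 0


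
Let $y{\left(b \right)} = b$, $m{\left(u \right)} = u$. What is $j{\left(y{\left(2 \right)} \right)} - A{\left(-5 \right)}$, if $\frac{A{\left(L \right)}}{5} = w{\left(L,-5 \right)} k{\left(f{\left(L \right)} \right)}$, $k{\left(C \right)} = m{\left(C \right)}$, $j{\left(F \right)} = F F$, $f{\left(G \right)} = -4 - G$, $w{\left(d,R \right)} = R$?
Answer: $29$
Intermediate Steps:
$j{\left(F \right)} = F^{2}$
$k{\left(C \right)} = C$
$A{\left(L \right)} = 100 + 25 L$ ($A{\left(L \right)} = 5 \left(- 5 \left(-4 - L\right)\right) = 5 \left(20 + 5 L\right) = 100 + 25 L$)
$j{\left(y{\left(2 \right)} \right)} - A{\left(-5 \right)} = 2^{2} - \left(100 + 25 \left(-5\right)\right) = 4 - \left(100 - 125\right) = 4 - -25 = 4 + 25 = 29$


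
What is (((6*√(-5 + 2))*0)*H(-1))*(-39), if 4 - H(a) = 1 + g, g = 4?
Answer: 0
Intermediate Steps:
H(a) = -1 (H(a) = 4 - (1 + 4) = 4 - 1*5 = 4 - 5 = -1)
(((6*√(-5 + 2))*0)*H(-1))*(-39) = (((6*√(-5 + 2))*0)*(-1))*(-39) = (((6*√(-3))*0)*(-1))*(-39) = (((6*(I*√3))*0)*(-1))*(-39) = (((6*I*√3)*0)*(-1))*(-39) = (0*(-1))*(-39) = 0*(-39) = 0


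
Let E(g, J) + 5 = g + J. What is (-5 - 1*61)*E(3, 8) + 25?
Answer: -371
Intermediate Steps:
E(g, J) = -5 + J + g (E(g, J) = -5 + (g + J) = -5 + (J + g) = -5 + J + g)
(-5 - 1*61)*E(3, 8) + 25 = (-5 - 1*61)*(-5 + 8 + 3) + 25 = (-5 - 61)*6 + 25 = -66*6 + 25 = -396 + 25 = -371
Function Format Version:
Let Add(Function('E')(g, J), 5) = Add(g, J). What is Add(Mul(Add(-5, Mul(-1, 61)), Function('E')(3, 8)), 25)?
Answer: -371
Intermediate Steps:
Function('E')(g, J) = Add(-5, J, g) (Function('E')(g, J) = Add(-5, Add(g, J)) = Add(-5, Add(J, g)) = Add(-5, J, g))
Add(Mul(Add(-5, Mul(-1, 61)), Function('E')(3, 8)), 25) = Add(Mul(Add(-5, Mul(-1, 61)), Add(-5, 8, 3)), 25) = Add(Mul(Add(-5, -61), 6), 25) = Add(Mul(-66, 6), 25) = Add(-396, 25) = -371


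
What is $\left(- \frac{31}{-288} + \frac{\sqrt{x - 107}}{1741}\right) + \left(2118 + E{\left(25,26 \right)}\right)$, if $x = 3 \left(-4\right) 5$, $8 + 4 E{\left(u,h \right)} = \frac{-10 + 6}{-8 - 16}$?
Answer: $\frac{609451}{288} + \frac{i \sqrt{167}}{1741} \approx 2116.1 + 0.0074227 i$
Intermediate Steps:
$E{\left(u,h \right)} = - \frac{47}{24}$ ($E{\left(u,h \right)} = -2 + \frac{\left(-10 + 6\right) \frac{1}{-8 - 16}}{4} = -2 + \frac{\left(-4\right) \frac{1}{-24}}{4} = -2 + \frac{\left(-4\right) \left(- \frac{1}{24}\right)}{4} = -2 + \frac{1}{4} \cdot \frac{1}{6} = -2 + \frac{1}{24} = - \frac{47}{24}$)
$x = -60$ ($x = \left(-12\right) 5 = -60$)
$\left(- \frac{31}{-288} + \frac{\sqrt{x - 107}}{1741}\right) + \left(2118 + E{\left(25,26 \right)}\right) = \left(- \frac{31}{-288} + \frac{\sqrt{-60 - 107}}{1741}\right) + \left(2118 - \frac{47}{24}\right) = \left(\left(-31\right) \left(- \frac{1}{288}\right) + \sqrt{-167} \cdot \frac{1}{1741}\right) + \frac{50785}{24} = \left(\frac{31}{288} + i \sqrt{167} \cdot \frac{1}{1741}\right) + \frac{50785}{24} = \left(\frac{31}{288} + \frac{i \sqrt{167}}{1741}\right) + \frac{50785}{24} = \frac{609451}{288} + \frac{i \sqrt{167}}{1741}$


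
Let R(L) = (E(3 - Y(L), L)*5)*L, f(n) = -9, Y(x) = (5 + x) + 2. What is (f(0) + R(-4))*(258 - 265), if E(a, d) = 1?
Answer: 203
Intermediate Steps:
Y(x) = 7 + x
R(L) = 5*L (R(L) = (1*5)*L = 5*L)
(f(0) + R(-4))*(258 - 265) = (-9 + 5*(-4))*(258 - 265) = (-9 - 20)*(-7) = -29*(-7) = 203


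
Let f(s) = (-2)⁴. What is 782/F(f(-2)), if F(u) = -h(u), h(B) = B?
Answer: -391/8 ≈ -48.875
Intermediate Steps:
f(s) = 16
F(u) = -u
782/F(f(-2)) = 782/((-1*16)) = 782/(-16) = 782*(-1/16) = -391/8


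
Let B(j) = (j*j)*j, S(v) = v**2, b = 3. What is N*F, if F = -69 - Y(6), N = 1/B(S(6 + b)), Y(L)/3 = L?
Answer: -29/177147 ≈ -0.00016371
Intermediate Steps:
Y(L) = 3*L
B(j) = j**3 (B(j) = j**2*j = j**3)
N = 1/531441 (N = 1/(((6 + 3)**2)**3) = 1/((9**2)**3) = 1/(81**3) = 1/531441 ≈ 1.8817e-6)
F = -87 (F = -69 - 3*6 = -69 - 1*18 = -69 - 18 = -87)
N*F = (1/531441)*(-87) = -29/177147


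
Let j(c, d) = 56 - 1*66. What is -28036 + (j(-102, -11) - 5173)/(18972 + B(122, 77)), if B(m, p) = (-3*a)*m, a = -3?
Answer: -562687703/20070 ≈ -28036.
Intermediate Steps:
B(m, p) = 9*m (B(m, p) = (-3*(-3))*m = 9*m)
j(c, d) = -10 (j(c, d) = 56 - 66 = -10)
-28036 + (j(-102, -11) - 5173)/(18972 + B(122, 77)) = -28036 + (-10 - 5173)/(18972 + 9*122) = -28036 - 5183/(18972 + 1098) = -28036 - 5183/20070 = -562687703/20070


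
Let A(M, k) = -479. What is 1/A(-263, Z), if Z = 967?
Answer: -1/479 ≈ -0.0020877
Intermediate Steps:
1/A(-263, Z) = 1/(-479) = -1/479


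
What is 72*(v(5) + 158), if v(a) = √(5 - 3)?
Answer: 11376 + 72*√2 ≈ 11478.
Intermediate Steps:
v(a) = √2
72*(v(5) + 158) = 72*(√2 + 158) = 72*(158 + √2) = 11376 + 72*√2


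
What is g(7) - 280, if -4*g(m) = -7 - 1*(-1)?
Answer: -557/2 ≈ -278.50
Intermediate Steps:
g(m) = 3/2 (g(m) = -(-7 - 1*(-1))/4 = -(-7 + 1)/4 = -¼*(-6) = 3/2)
g(7) - 280 = 3/2 - 280 = -557/2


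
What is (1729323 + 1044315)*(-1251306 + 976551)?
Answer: -762070908690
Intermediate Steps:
(1729323 + 1044315)*(-1251306 + 976551) = 2773638*(-274755) = -762070908690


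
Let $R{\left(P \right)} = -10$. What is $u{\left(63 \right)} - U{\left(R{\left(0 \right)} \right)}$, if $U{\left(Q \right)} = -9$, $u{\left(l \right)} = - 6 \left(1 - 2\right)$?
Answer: $15$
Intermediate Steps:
$u{\left(l \right)} = 6$ ($u{\left(l \right)} = \left(-6\right) \left(-1\right) = 6$)
$u{\left(63 \right)} - U{\left(R{\left(0 \right)} \right)} = 6 - -9 = 6 + 9 = 15$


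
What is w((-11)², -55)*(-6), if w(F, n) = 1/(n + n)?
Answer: 3/55 ≈ 0.054545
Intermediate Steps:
w(F, n) = 1/(2*n)
w((-11)², -55)*(-6) = ((½)/(-55))*(-6) = ((½)*(-1/55))*(-6) = -1/110*(-6) = 3/55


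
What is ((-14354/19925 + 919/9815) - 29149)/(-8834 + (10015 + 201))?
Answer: -570061396581/27026927525 ≈ -21.092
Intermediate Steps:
((-14354/19925 + 919/9815) - 29149)/(-8834 + (10015 + 201)) = ((-14354*1/19925 + 919*(1/9815)) - 29149)/(-8834 + 10216) = ((-14354/19925 + 919/9815) - 29149)/1382 = (-24514687/39112775 - 29149)*(1/1382) = -1140122793162/39112775*1/1382 = -570061396581/27026927525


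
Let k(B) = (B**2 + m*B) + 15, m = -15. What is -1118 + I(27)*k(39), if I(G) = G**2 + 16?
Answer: 707377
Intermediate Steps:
I(G) = 16 + G**2
k(B) = 15 + B**2 - 15*B (k(B) = (B**2 - 15*B) + 15 = 15 + B**2 - 15*B)
-1118 + I(27)*k(39) = -1118 + (16 + 27**2)*(15 + 39**2 - 15*39) = -1118 + (16 + 729)*(15 + 1521 - 585) = -1118 + 745*951 = -1118 + 708495 = 707377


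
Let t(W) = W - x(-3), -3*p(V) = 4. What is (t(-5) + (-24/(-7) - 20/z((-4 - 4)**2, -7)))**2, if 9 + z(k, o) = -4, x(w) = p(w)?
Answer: 126025/74529 ≈ 1.6910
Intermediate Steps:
p(V) = -4/3 (p(V) = -1/3*4 = -4/3)
x(w) = -4/3
z(k, o) = -13 (z(k, o) = -9 - 4 = -13)
t(W) = 4/3 + W (t(W) = W - 1*(-4/3) = W + 4/3 = 4/3 + W)
(t(-5) + (-24/(-7) - 20/z((-4 - 4)**2, -7)))**2 = ((4/3 - 5) + (-24/(-7) - 20/(-13)))**2 = (-11/3 + (-24*(-1/7) - 20*(-1/13)))**2 = (-11/3 + (24/7 + 20/13))**2 = (-11/3 + 452/91)**2 = (355/273)**2 = 126025/74529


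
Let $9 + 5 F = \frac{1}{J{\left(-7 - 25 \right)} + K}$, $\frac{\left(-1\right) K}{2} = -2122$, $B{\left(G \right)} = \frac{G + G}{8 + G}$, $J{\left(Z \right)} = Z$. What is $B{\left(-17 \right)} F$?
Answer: $- \frac{644419}{94770} \approx -6.7998$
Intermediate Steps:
$B{\left(G \right)} = \frac{2 G}{8 + G}$
$K = 4244$ ($K = \left(-2\right) \left(-2122\right) = 4244$)
$F = - \frac{37907}{21060}$ ($F = - \frac{9}{5} + \frac{1}{5 \left(\left(-7 - 25\right) + 4244\right)} = - \frac{9}{5} + \frac{1}{5 \left(-32 + 4244\right)} = - \frac{9}{5} + \frac{1}{5 \cdot 4212} = - \frac{9}{5} + \frac{1}{5} \cdot \frac{1}{4212} = - \frac{9}{5} + \frac{1}{21060} = - \frac{37907}{21060} \approx -1.8$)
$B{\left(-17 \right)} F = 2 \left(-17\right) \frac{1}{8 - 17} \left(- \frac{37907}{21060}\right) = 2 \left(-17\right) \frac{1}{-9} \left(- \frac{37907}{21060}\right) = 2 \left(-17\right) \left(- \frac{1}{9}\right) \left(- \frac{37907}{21060}\right) = \frac{34}{9} \left(- \frac{37907}{21060}\right) = - \frac{644419}{94770}$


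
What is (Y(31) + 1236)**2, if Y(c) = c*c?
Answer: 4826809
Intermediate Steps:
Y(c) = c**2
(Y(31) + 1236)**2 = (31**2 + 1236)**2 = (961 + 1236)**2 = 2197**2 = 4826809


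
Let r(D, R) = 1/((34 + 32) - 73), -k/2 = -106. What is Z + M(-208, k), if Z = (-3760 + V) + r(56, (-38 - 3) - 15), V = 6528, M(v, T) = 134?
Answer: 20313/7 ≈ 2901.9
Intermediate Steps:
k = 212 (k = -2*(-106) = 212)
r(D, R) = -⅐ (r(D, R) = 1/(66 - 73) = 1/(-7) = -⅐)
Z = 19375/7 (Z = (-3760 + 6528) - ⅐ = 2768 - ⅐ = 19375/7 ≈ 2767.9)
Z + M(-208, k) = 19375/7 + 134 = 20313/7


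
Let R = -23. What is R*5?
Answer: -115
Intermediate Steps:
R*5 = -23*5 = -115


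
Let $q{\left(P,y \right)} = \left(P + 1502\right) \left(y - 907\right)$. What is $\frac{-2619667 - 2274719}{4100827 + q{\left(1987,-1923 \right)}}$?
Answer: $\frac{4894386}{5773043} \approx 0.8478$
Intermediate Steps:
$q{\left(P,y \right)} = \left(-907 + y\right) \left(1502 + P\right)$ ($q{\left(P,y \right)} = \left(1502 + P\right) \left(-907 + y\right) = \left(-907 + y\right) \left(1502 + P\right)$)
$\frac{-2619667 - 2274719}{4100827 + q{\left(1987,-1923 \right)}} = \frac{-2619667 - 2274719}{4100827 + \left(-1362314 - 1802209 + 1502 \left(-1923\right) + 1987 \left(-1923\right)\right)} = - \frac{4894386}{4100827 - 9873870} = - \frac{4894386}{-5773043} = \left(-4894386\right) \left(- \frac{1}{5773043}\right) = \frac{4894386}{5773043}$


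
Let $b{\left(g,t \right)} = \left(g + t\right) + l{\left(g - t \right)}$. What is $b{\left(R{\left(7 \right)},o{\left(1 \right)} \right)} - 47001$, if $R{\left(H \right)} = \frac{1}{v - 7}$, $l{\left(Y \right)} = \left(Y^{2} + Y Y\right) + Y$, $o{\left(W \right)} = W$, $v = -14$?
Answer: $- \frac{20726515}{441} \approx -46999.0$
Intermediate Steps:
$l{\left(Y \right)} = Y + 2 Y^{2}$ ($l{\left(Y \right)} = \left(Y^{2} + Y^{2}\right) + Y = 2 Y^{2} + Y = Y + 2 Y^{2}$)
$R{\left(H \right)} = - \frac{1}{21}$ ($R{\left(H \right)} = \frac{1}{-14 - 7} = \frac{1}{-21} = - \frac{1}{21}$)
$b{\left(g,t \right)} = g + t + \left(g - t\right) \left(1 - 2 t + 2 g\right)$ ($b{\left(g,t \right)} = \left(g + t\right) + \left(g - t\right) \left(1 + 2 \left(g - t\right)\right) = \left(g + t\right) + \left(g - t\right) \left(1 + \left(- 2 t + 2 g\right)\right) = \left(g + t\right) + \left(g - t\right) \left(1 - 2 t + 2 g\right) = g + t + \left(g - t\right) \left(1 - 2 t + 2 g\right)$)
$b{\left(R{\left(7 \right)},o{\left(1 \right)} \right)} - 47001 = \left(- \frac{1}{21} + 1 + \left(- \frac{1}{21} - 1\right) \left(1 - 2 + 2 \left(- \frac{1}{21}\right)\right)\right) - 47001 = \left(- \frac{1}{21} + 1 + \left(- \frac{1}{21} - 1\right) \left(1 - 2 - \frac{2}{21}\right)\right) - 47001 = \left(- \frac{1}{21} + 1 - - \frac{506}{441}\right) - 47001 = \left(- \frac{1}{21} + 1 + \frac{506}{441}\right) - 47001 = \frac{926}{441} - 47001 = - \frac{20726515}{441}$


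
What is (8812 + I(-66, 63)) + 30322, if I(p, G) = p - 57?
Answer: 39011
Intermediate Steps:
I(p, G) = -57 + p
(8812 + I(-66, 63)) + 30322 = (8812 + (-57 - 66)) + 30322 = (8812 - 123) + 30322 = 8689 + 30322 = 39011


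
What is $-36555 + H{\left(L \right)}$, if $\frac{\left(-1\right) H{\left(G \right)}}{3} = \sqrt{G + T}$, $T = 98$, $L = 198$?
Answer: $-36555 - 6 \sqrt{74} \approx -36607.0$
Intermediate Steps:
$H{\left(G \right)} = - 3 \sqrt{98 + G}$ ($H{\left(G \right)} = - 3 \sqrt{G + 98} = - 3 \sqrt{98 + G}$)
$-36555 + H{\left(L \right)} = -36555 - 3 \sqrt{98 + 198} = -36555 - 3 \sqrt{296} = -36555 - 3 \cdot 2 \sqrt{74} = -36555 - 6 \sqrt{74}$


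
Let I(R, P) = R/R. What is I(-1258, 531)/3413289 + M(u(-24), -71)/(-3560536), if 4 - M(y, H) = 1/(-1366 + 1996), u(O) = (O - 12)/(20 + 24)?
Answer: -2118312437/2552159056209840 ≈ -8.3001e-7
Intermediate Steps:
I(R, P) = 1
u(O) = -3/11 + O/44 (u(O) = (-12 + O)/44 = (-12 + O)*(1/44) = -3/11 + O/44)
M(y, H) = 2519/630 (M(y, H) = 4 - 1/(-1366 + 1996) = 4 - 1/630 = 2519/630)
I(-1258, 531)/3413289 + M(u(-24), -71)/(-3560536) = 1/3413289 + (2519/630)/(-3560536) = 1*(1/3413289) + (2519/630)*(-1/3560536) = 1/3413289 - 2519/2243137680 = -2118312437/2552159056209840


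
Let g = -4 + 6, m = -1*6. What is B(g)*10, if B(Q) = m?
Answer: -60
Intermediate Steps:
m = -6
g = 2
B(Q) = -6
B(g)*10 = -6*10 = -60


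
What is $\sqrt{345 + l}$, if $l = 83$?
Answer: $2 \sqrt{107} \approx 20.688$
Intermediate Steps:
$\sqrt{345 + l} = \sqrt{345 + 83} = \sqrt{428} = 2 \sqrt{107}$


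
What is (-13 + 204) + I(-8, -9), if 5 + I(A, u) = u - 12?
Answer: 165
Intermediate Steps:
I(A, u) = -17 + u (I(A, u) = -5 + (u - 12) = -5 + (-12 + u) = -17 + u)
(-13 + 204) + I(-8, -9) = (-13 + 204) + (-17 - 9) = 191 - 26 = 165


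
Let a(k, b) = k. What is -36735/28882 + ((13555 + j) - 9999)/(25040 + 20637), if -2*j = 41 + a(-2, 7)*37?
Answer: -787381825/659621557 ≈ -1.1937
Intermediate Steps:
j = 33/2 (j = -(41 - 2*37)/2 = -(41 - 74)/2 = -½*(-33) = 33/2 ≈ 16.500)
-36735/28882 + ((13555 + j) - 9999)/(25040 + 20637) = -36735/28882 + ((13555 + 33/2) - 9999)/(25040 + 20637) = -36735*1/28882 + (27143/2 - 9999)/45677 = -36735/28882 + (7145/2)*(1/45677) = -36735/28882 + 7145/91354 = -787381825/659621557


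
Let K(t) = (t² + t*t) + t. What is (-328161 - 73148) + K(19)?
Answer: -400568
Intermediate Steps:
K(t) = t + 2*t² (K(t) = (t² + t²) + t = 2*t² + t = t + 2*t²)
(-328161 - 73148) + K(19) = (-328161 - 73148) + 19*(1 + 2*19) = -401309 + 19*(1 + 38) = -401309 + 19*39 = -401309 + 741 = -400568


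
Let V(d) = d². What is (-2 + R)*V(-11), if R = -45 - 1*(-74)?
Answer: 3267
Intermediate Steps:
R = 29 (R = -45 + 74 = 29)
(-2 + R)*V(-11) = (-2 + 29)*(-11)² = 27*121 = 3267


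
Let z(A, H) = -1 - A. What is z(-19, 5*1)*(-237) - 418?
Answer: -4684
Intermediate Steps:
z(-19, 5*1)*(-237) - 418 = (-1 - 1*(-19))*(-237) - 418 = (-1 + 19)*(-237) - 418 = 18*(-237) - 418 = -4266 - 418 = -4684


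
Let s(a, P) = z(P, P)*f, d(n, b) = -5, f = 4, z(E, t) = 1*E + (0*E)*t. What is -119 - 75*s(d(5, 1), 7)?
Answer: -2219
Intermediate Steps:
z(E, t) = E (z(E, t) = E + 0*t = E + 0 = E)
s(a, P) = 4*P (s(a, P) = P*4 = 4*P)
-119 - 75*s(d(5, 1), 7) = -119 - 300*7 = -119 - 75*28 = -119 - 2100 = -2219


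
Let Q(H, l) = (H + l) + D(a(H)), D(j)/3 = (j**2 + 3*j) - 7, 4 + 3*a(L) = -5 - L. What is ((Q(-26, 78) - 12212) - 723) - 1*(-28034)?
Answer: 45832/3 ≈ 15277.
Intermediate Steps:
a(L) = -3 - L/3 (a(L) = -4/3 + (-5 - L)/3 = -4/3 + (-5/3 - L/3) = -3 - L/3)
D(j) = -21 + 3*j**2 + 9*j (D(j) = 3*((j**2 + 3*j) - 7) = 3*(-7 + j**2 + 3*j) = -21 + 3*j**2 + 9*j)
Q(H, l) = -48 + l - 2*H + 3*(-3 - H/3)**2 (Q(H, l) = (H + l) + (-21 + 3*(-3 - H/3)**2 + 9*(-3 - H/3)) = (H + l) + (-21 + 3*(-3 - H/3)**2 + (-27 - 3*H)) = (H + l) + (-48 - 3*H + 3*(-3 - H/3)**2) = -48 + l - 2*H + 3*(-3 - H/3)**2)
((Q(-26, 78) - 12212) - 723) - 1*(-28034) = (((-21 + 78 + 4*(-26) + (1/3)*(-26)**2) - 12212) - 723) - 1*(-28034) = (((-21 + 78 - 104 + (1/3)*676) - 12212) - 723) + 28034 = (((-21 + 78 - 104 + 676/3) - 12212) - 723) + 28034 = ((535/3 - 12212) - 723) + 28034 = (-36101/3 - 723) + 28034 = -38270/3 + 28034 = 45832/3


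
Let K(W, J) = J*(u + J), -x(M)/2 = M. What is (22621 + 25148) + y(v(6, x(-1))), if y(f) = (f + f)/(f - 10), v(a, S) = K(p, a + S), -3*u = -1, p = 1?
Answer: 812113/17 ≈ 47771.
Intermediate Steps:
u = 1/3 (u = -1/3*(-1) = 1/3 ≈ 0.33333)
x(M) = -2*M
K(W, J) = J*(1/3 + J)
v(a, S) = (S + a)*(1/3 + S + a) (v(a, S) = (a + S)*(1/3 + (a + S)) = (S + a)*(1/3 + (S + a)) = (S + a)*(1/3 + S + a))
y(f) = 2*f/(-10 + f) (y(f) = (2*f)/(-10 + f) = 2*f/(-10 + f))
(22621 + 25148) + y(v(6, x(-1))) = (22621 + 25148) + 2*((-2*(-1) + 6)*(1 + 3*(-2*(-1)) + 3*6)/3)/(-10 + (-2*(-1) + 6)*(1 + 3*(-2*(-1)) + 3*6)/3) = 47769 + 2*((2 + 6)*(1 + 3*2 + 18)/3)/(-10 + (2 + 6)*(1 + 3*2 + 18)/3) = 47769 + 2*((1/3)*8*(1 + 6 + 18))/(-10 + (1/3)*8*(1 + 6 + 18)) = 47769 + 2*((1/3)*8*25)/(-10 + (1/3)*8*25) = 47769 + 2*(200/3)/(-10 + 200/3) = 47769 + 2*(200/3)/(170/3) = 47769 + 2*(200/3)*(3/170) = 47769 + 40/17 = 812113/17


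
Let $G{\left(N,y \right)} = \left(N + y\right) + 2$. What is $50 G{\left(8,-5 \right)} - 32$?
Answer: $218$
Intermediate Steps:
$G{\left(N,y \right)} = 2 + N + y$
$50 G{\left(8,-5 \right)} - 32 = 50 \left(2 + 8 - 5\right) - 32 = 50 \cdot 5 - 32 = 250 - 32 = 218$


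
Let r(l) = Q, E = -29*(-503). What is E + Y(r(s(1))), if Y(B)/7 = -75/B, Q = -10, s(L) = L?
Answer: 29279/2 ≈ 14640.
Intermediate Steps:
E = 14587
r(l) = -10
Y(B) = -525/B (Y(B) = 7*(-75/B) = -525/B)
E + Y(r(s(1))) = 14587 - 525/(-10) = 14587 - 525*(-⅒) = 14587 + 105/2 = 29279/2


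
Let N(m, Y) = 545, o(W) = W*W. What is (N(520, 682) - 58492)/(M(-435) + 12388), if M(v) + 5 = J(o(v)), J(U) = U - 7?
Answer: -57947/201601 ≈ -0.28743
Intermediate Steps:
o(W) = W²
J(U) = -7 + U
M(v) = -12 + v² (M(v) = -5 + (-7 + v²) = -12 + v²)
(N(520, 682) - 58492)/(M(-435) + 12388) = (545 - 58492)/((-12 + (-435)²) + 12388) = -57947/((-12 + 189225) + 12388) = -57947/(189213 + 12388) = -57947/201601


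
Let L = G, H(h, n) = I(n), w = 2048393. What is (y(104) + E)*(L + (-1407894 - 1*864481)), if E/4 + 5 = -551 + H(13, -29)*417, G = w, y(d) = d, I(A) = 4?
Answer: -1019566064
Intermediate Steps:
H(h, n) = 4
G = 2048393
L = 2048393
E = 4448 (E = -20 + 4*(-551 + 4*417) = -20 + 4*(-551 + 1668) = -20 + 4*1117 = -20 + 4468 = 4448)
(y(104) + E)*(L + (-1407894 - 1*864481)) = (104 + 4448)*(2048393 + (-1407894 - 1*864481)) = 4552*(2048393 + (-1407894 - 864481)) = 4552*(2048393 - 2272375) = 4552*(-223982) = -1019566064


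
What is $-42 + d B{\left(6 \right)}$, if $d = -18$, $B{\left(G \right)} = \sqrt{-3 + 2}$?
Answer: $-42 - 18 i \approx -42.0 - 18.0 i$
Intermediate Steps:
$B{\left(G \right)} = i$ ($B{\left(G \right)} = \sqrt{-1} = i$)
$-42 + d B{\left(6 \right)} = -42 - 18 i$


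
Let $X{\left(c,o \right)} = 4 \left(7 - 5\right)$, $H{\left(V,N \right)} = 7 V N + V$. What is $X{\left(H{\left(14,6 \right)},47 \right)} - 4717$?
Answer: $-4709$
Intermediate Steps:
$H{\left(V,N \right)} = V + 7 N V$ ($H{\left(V,N \right)} = 7 N V + V = V + 7 N V$)
$X{\left(c,o \right)} = 8$ ($X{\left(c,o \right)} = 4 \cdot 2 = 8$)
$X{\left(H{\left(14,6 \right)},47 \right)} - 4717 = 8 - 4717 = -4709$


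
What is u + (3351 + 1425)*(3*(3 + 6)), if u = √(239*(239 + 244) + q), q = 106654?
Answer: 128952 + √222091 ≈ 1.2942e+5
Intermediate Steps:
u = √222091 (u = √(239*(239 + 244) + 106654) = √(239*483 + 106654) = √(115437 + 106654) = √222091 ≈ 471.27)
u + (3351 + 1425)*(3*(3 + 6)) = √222091 + (3351 + 1425)*(3*(3 + 6)) = √222091 + 4776*(3*9) = √222091 + 4776*27 = √222091 + 128952 = 128952 + √222091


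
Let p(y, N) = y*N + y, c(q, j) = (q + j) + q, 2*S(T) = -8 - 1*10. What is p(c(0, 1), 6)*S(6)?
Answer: -63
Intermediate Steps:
S(T) = -9 (S(T) = (-8 - 1*10)/2 = (-8 - 10)/2 = (½)*(-18) = -9)
c(q, j) = j + 2*q (c(q, j) = (j + q) + q = j + 2*q)
p(y, N) = y + N*y (p(y, N) = N*y + y = y + N*y)
p(c(0, 1), 6)*S(6) = ((1 + 2*0)*(1 + 6))*(-9) = ((1 + 0)*7)*(-9) = (1*7)*(-9) = 7*(-9) = -63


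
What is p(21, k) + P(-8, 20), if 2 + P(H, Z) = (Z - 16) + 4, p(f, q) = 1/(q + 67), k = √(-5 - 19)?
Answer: 27145/4513 - 2*I*√6/4513 ≈ 6.0148 - 0.0010855*I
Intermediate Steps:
k = 2*I*√6 (k = √(-24) = 2*I*√6 ≈ 4.899*I)
p(f, q) = 1/(67 + q)
P(H, Z) = -14 + Z (P(H, Z) = -2 + ((Z - 16) + 4) = -2 + ((-16 + Z) + 4) = -2 + (-12 + Z) = -14 + Z)
p(21, k) + P(-8, 20) = 1/(67 + 2*I*√6) + (-14 + 20) = 1/(67 + 2*I*√6) + 6 = 6 + 1/(67 + 2*I*√6)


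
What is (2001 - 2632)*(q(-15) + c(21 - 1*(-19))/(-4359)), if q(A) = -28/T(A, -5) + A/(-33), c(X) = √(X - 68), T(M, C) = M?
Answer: -241673/165 + 1262*I*√7/4359 ≈ -1464.7 + 0.76599*I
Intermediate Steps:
c(X) = √(-68 + X)
q(A) = -28/A - A/33 (q(A) = -28/A + A/(-33) = -28/A + A*(-1/33) = -28/A - A/33)
(2001 - 2632)*(q(-15) + c(21 - 1*(-19))/(-4359)) = (2001 - 2632)*((-28/(-15) - 1/33*(-15)) + √(-68 + (21 - 1*(-19)))/(-4359)) = -631*((-28*(-1/15) + 5/11) + √(-68 + (21 + 19))*(-1/4359)) = -631*((28/15 + 5/11) + √(-68 + 40)*(-1/4359)) = -631*(383/165 + √(-28)*(-1/4359)) = -631*(383/165 + (2*I*√7)*(-1/4359)) = -631*(383/165 - 2*I*√7/4359) = -241673/165 + 1262*I*√7/4359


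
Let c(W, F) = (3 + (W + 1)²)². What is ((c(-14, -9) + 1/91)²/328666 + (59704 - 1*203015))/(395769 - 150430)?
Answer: -382799488635381/667735021356494 ≈ -0.57328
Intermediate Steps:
c(W, F) = (3 + (1 + W)²)²
((c(-14, -9) + 1/91)²/328666 + (59704 - 1*203015))/(395769 - 150430) = (((3 + (1 - 14)²)² + 1/91)²/328666 + (59704 - 1*203015))/(395769 - 150430) = (((3 + (-13)²)² + 1/91)²*(1/328666) + (59704 - 203015))/245339 = (((3 + 169)² + 1/91)²*(1/328666) - 143311)*(1/245339) = ((172² + 1/91)²*(1/328666) - 143311)*(1/245339) = ((29584 + 1/91)²*(1/328666) - 143311)*(1/245339) = ((2692145/91)²*(1/328666) - 143311)*(1/245339) = ((7247644701025/8281)*(1/328666) - 143311)*(1/245339) = (7247644701025/2721683146 - 143311)*(1/245339) = -382799488635381/2721683146*1/245339 = -382799488635381/667735021356494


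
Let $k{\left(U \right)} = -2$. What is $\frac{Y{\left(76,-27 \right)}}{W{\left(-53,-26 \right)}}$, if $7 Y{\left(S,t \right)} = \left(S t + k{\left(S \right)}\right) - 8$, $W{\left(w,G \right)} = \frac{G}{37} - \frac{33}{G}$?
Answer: $- \frac{1983644}{3815} \approx -519.96$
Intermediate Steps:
$W{\left(w,G \right)} = - \frac{33}{G} + \frac{G}{37}$ ($W{\left(w,G \right)} = G \frac{1}{37} - \frac{33}{G} = \frac{G}{37} - \frac{33}{G} = - \frac{33}{G} + \frac{G}{37}$)
$Y{\left(S,t \right)} = - \frac{10}{7} + \frac{S t}{7}$ ($Y{\left(S,t \right)} = \frac{\left(S t - 2\right) - 8}{7} = \frac{\left(-2 + S t\right) - 8}{7} = \frac{-10 + S t}{7} = - \frac{10}{7} + \frac{S t}{7}$)
$\frac{Y{\left(76,-27 \right)}}{W{\left(-53,-26 \right)}} = \frac{- \frac{10}{7} + \frac{1}{7} \cdot 76 \left(-27\right)}{- \frac{33}{-26} + \frac{1}{37} \left(-26\right)} = \frac{- \frac{10}{7} - \frac{2052}{7}}{\left(-33\right) \left(- \frac{1}{26}\right) - \frac{26}{37}} = - \frac{2062}{7 \left(\frac{33}{26} - \frac{26}{37}\right)} = - \frac{2062}{7 \cdot \frac{545}{962}} = \left(- \frac{2062}{7}\right) \frac{962}{545} = - \frac{1983644}{3815}$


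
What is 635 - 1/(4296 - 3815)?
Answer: 305434/481 ≈ 635.00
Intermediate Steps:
635 - 1/(4296 - 3815) = 635 - 1/481 = 305434/481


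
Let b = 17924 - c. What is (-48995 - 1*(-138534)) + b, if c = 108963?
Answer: -1500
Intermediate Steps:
b = -91039 (b = 17924 - 1*108963 = 17924 - 108963 = -91039)
(-48995 - 1*(-138534)) + b = (-48995 - 1*(-138534)) - 91039 = (-48995 + 138534) - 91039 = 89539 - 91039 = -1500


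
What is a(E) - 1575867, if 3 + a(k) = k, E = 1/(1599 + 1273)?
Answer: -4525898639/2872 ≈ -1.5759e+6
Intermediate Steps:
E = 1/2872 ≈ 0.00034819
a(k) = -3 + k
a(E) - 1575867 = (-3 + 1/2872) - 1575867 = -8615/2872 - 1575867 = -4525898639/2872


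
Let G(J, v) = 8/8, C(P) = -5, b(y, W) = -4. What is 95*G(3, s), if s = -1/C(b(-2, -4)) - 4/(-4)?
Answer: 95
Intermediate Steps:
s = 6/5 (s = -1/(-5) - 4/(-4) = -1*(-1/5) - 4*(-1/4) = 1/5 + 1 = 6/5 ≈ 1.2000)
G(J, v) = 1 (G(J, v) = 8*(1/8) = 1)
95*G(3, s) = 95*1 = 95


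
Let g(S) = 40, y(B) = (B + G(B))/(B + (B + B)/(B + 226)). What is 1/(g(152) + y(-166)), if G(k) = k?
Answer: 31/1300 ≈ 0.023846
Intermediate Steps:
y(B) = 2*B/(B + 2*B/(226 + B)) (y(B) = (B + B)/(B + (B + B)/(B + 226)) = (2*B)/(B + (2*B)/(226 + B)) = (2*B)/(B + 2*B/(226 + B)) = 2*B/(B + 2*B/(226 + B)))
1/(g(152) + y(-166)) = 1/(40 + 2*(226 - 166)/(228 - 166)) = 1/(40 + 2*60/62) = 1/(40 + 2*(1/62)*60) = 1/(40 + 60/31) = 1/(1300/31) = 31/1300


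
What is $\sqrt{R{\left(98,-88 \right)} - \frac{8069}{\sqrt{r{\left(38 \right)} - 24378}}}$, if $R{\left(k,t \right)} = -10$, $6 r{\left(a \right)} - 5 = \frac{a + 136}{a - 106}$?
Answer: $\frac{\sqrt{-247310174348410 + 80254742002 i \sqrt{253624479}}}{4973029} \approx 4.6173 + 5.5964 i$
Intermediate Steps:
$r{\left(a \right)} = \frac{5}{6} + \frac{136 + a}{6 \left(-106 + a\right)}$ ($r{\left(a \right)} = \frac{5}{6} + \frac{\left(a + 136\right) \frac{1}{a - 106}}{6} = \frac{5}{6} + \frac{\left(136 + a\right) \frac{1}{-106 + a}}{6} = \frac{5}{6} + \frac{\frac{1}{-106 + a} \left(136 + a\right)}{6} = \frac{5}{6} + \frac{136 + a}{6 \left(-106 + a\right)}$)
$\sqrt{R{\left(98,-88 \right)} - \frac{8069}{\sqrt{r{\left(38 \right)} - 24378}}} = \sqrt{-10 - \frac{8069}{\sqrt{\frac{- \frac{197}{3} + 38}{-106 + 38} - 24378}}} = \sqrt{-10 - \frac{8069}{\sqrt{\frac{1}{-68} \left(- \frac{83}{3}\right) - 24378}}} = \sqrt{-10 - \frac{8069}{\sqrt{\left(- \frac{1}{68}\right) \left(- \frac{83}{3}\right) - 24378}}} = \sqrt{-10 - \frac{8069}{\sqrt{\frac{83}{204} - 24378}}} = \sqrt{-10 - \frac{8069}{\sqrt{- \frac{4973029}{204}}}} = \sqrt{-10 - \frac{8069}{\frac{1}{102} i \sqrt{253624479}}} = \sqrt{-10 - 8069 \left(- \frac{2 i \sqrt{253624479}}{4973029}\right)} = \sqrt{-10 + \frac{16138 i \sqrt{253624479}}{4973029}}$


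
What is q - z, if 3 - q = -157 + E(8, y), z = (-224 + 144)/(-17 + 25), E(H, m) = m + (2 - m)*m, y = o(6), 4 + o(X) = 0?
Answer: 198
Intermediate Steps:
o(X) = -4 (o(X) = -4 + 0 = -4)
y = -4
E(H, m) = m + m*(2 - m)
z = -10 (z = -80/8 = -80*⅛ = -10)
q = 188 (q = 3 - (-157 - 4*(3 - 1*(-4))) = 3 - (-157 - 4*(3 + 4)) = 3 - (-157 - 4*7) = 3 - (-157 - 28) = 3 - 1*(-185) = 3 + 185 = 188)
q - z = 188 - 1*(-10) = 188 + 10 = 198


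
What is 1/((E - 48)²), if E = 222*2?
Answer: 1/156816 ≈ 6.3769e-6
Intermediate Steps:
E = 444
1/((E - 48)²) = 1/((444 - 48)²) = 1/(396²) = 1/156816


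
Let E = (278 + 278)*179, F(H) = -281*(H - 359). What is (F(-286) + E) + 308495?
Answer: 589264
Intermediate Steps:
F(H) = 100879 - 281*H (F(H) = -281*(-359 + H) = 100879 - 281*H)
E = 99524 (E = 556*179 = 99524)
(F(-286) + E) + 308495 = ((100879 - 281*(-286)) + 99524) + 308495 = ((100879 + 80366) + 99524) + 308495 = (181245 + 99524) + 308495 = 280769 + 308495 = 589264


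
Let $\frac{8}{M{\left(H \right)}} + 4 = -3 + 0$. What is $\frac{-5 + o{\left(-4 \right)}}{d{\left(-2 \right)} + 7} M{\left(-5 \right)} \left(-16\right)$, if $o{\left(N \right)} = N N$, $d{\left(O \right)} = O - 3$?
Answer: $\frac{704}{7} \approx 100.57$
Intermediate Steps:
$d{\left(O \right)} = -3 + O$
$M{\left(H \right)} = - \frac{8}{7}$ ($M{\left(H \right)} = \frac{8}{-4 + \left(-3 + 0\right)} = \frac{8}{-4 - 3} = \frac{8}{-7} = 8 \left(- \frac{1}{7}\right) = - \frac{8}{7}$)
$o{\left(N \right)} = N^{2}$
$\frac{-5 + o{\left(-4 \right)}}{d{\left(-2 \right)} + 7} M{\left(-5 \right)} \left(-16\right) = \frac{-5 + \left(-4\right)^{2}}{\left(-3 - 2\right) + 7} \left(- \frac{8}{7}\right) \left(-16\right) = \frac{-5 + 16}{-5 + 7} \left(- \frac{8}{7}\right) \left(-16\right) = \frac{11}{2} \left(- \frac{8}{7}\right) \left(-16\right) = \left(- \frac{44}{7}\right) \left(-16\right) = \frac{704}{7}$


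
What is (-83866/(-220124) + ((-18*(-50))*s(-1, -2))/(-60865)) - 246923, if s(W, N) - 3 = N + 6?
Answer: -47260470303687/191397818 ≈ -2.4692e+5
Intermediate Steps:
s(W, N) = 9 + N (s(W, N) = 3 + (N + 6) = 3 + (6 + N) = 9 + N)
(-83866/(-220124) + ((-18*(-50))*s(-1, -2))/(-60865)) - 246923 = (-83866/(-220124) + ((-18*(-50))*(9 - 2))/(-60865)) - 246923 = (-83866*(-1/220124) + (900*7)*(-1/60865)) - 246923 = (41933/110062 + 6300*(-1/60865)) - 246923 = (41933/110062 - 180/1739) - 246923 = 53110327/191397818 - 246923 = -47260470303687/191397818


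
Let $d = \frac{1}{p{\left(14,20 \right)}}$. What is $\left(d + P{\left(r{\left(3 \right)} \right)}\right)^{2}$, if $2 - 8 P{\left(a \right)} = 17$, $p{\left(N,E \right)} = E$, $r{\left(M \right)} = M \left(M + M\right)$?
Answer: $\frac{5329}{1600} \approx 3.3306$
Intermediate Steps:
$r{\left(M \right)} = 2 M^{2}$ ($r{\left(M \right)} = M 2 M = 2 M^{2}$)
$P{\left(a \right)} = - \frac{15}{8}$ ($P{\left(a \right)} = \frac{1}{4} - \frac{17}{8} = - \frac{15}{8}$)
$d = \frac{1}{20} \approx 0.05$
$\left(d + P{\left(r{\left(3 \right)} \right)}\right)^{2} = \left(\frac{1}{20} - \frac{15}{8}\right)^{2} = \left(- \frac{73}{40}\right)^{2} = \frac{5329}{1600}$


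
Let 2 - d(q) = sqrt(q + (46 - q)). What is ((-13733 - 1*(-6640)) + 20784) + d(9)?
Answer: 13693 - sqrt(46) ≈ 13686.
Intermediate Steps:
d(q) = 2 - sqrt(46) (d(q) = 2 - sqrt(q + (46 - q)) = 2 - sqrt(46))
((-13733 - 1*(-6640)) + 20784) + d(9) = ((-13733 - 1*(-6640)) + 20784) + (2 - sqrt(46)) = ((-13733 + 6640) + 20784) + (2 - sqrt(46)) = (-7093 + 20784) + (2 - sqrt(46)) = 13691 + (2 - sqrt(46)) = 13693 - sqrt(46)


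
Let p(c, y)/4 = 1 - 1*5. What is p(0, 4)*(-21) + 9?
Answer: 345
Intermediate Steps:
p(c, y) = -16 (p(c, y) = 4*(1 - 1*5) = 4*(1 - 5) = 4*(-4) = -16)
p(0, 4)*(-21) + 9 = -16*(-21) + 9 = 336 + 9 = 345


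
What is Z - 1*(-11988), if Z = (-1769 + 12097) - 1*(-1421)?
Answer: 23737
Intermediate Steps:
Z = 11749 (Z = 10328 + 1421 = 11749)
Z - 1*(-11988) = 11749 - 1*(-11988) = 11749 + 11988 = 23737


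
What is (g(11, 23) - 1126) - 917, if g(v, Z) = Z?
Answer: -2020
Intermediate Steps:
(g(11, 23) - 1126) - 917 = (23 - 1126) - 917 = -1103 - 917 = -2020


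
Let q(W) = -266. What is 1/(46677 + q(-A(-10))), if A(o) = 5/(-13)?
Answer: 1/46411 ≈ 2.1547e-5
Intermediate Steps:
A(o) = -5/13 (A(o) = 5*(-1/13) = -5/13)
1/(46677 + q(-A(-10))) = 1/(46677 - 266) = 1/46411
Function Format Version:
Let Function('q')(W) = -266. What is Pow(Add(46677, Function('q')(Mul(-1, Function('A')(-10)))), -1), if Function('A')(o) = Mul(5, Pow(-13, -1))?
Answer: Rational(1, 46411) ≈ 2.1547e-5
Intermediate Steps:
Function('A')(o) = Rational(-5, 13) (Function('A')(o) = Mul(5, Rational(-1, 13)) = Rational(-5, 13))
Pow(Add(46677, Function('q')(Mul(-1, Function('A')(-10)))), -1) = Pow(Add(46677, -266), -1) = Pow(46411, -1) = Rational(1, 46411)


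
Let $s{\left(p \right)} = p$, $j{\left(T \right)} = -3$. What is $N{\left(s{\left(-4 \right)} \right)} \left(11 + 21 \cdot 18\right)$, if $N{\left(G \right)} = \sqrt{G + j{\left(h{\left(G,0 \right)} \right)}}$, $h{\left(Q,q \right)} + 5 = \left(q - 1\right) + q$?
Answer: $389 i \sqrt{7} \approx 1029.2 i$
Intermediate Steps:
$h{\left(Q,q \right)} = -6 + 2 q$ ($h{\left(Q,q \right)} = -5 + \left(\left(q - 1\right) + q\right) = -5 + \left(\left(-1 + q\right) + q\right) = -5 + \left(-1 + 2 q\right) = -6 + 2 q$)
$N{\left(G \right)} = \sqrt{-3 + G}$ ($N{\left(G \right)} = \sqrt{G - 3} = \sqrt{-3 + G}$)
$N{\left(s{\left(-4 \right)} \right)} \left(11 + 21 \cdot 18\right) = \sqrt{-3 - 4} \left(11 + 21 \cdot 18\right) = \sqrt{-7} \left(11 + 378\right) = i \sqrt{7} \cdot 389 = 389 i \sqrt{7}$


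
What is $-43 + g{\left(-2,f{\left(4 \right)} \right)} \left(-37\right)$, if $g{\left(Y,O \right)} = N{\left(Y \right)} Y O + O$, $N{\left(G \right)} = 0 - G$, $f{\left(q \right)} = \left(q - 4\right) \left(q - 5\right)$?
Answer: $-43$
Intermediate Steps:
$f{\left(q \right)} = \left(-5 + q\right) \left(-4 + q\right)$ ($f{\left(q \right)} = \left(-4 + q\right) \left(-5 + q\right) = \left(-5 + q\right) \left(-4 + q\right)$)
$N{\left(G \right)} = - G$
$g{\left(Y,O \right)} = O - O Y^{2}$ ($g{\left(Y,O \right)} = - Y Y O + O = - Y^{2} O + O = - O Y^{2} + O = O - O Y^{2}$)
$-43 + g{\left(-2,f{\left(4 \right)} \right)} \left(-37\right) = -43 + \left(20 + 4^{2} - 36\right) \left(1 - \left(-2\right)^{2}\right) \left(-37\right) = -43 + \left(20 + 16 - 36\right) \left(1 - 4\right) \left(-37\right) = -43 + 0 \left(1 - 4\right) \left(-37\right) = -43 + 0 \left(-3\right) \left(-37\right) = -43 + 0 \left(-37\right) = -43 + 0 = -43$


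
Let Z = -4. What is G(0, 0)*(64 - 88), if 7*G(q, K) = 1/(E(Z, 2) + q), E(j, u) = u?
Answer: -12/7 ≈ -1.7143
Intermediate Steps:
G(q, K) = 1/(7*(2 + q))
G(0, 0)*(64 - 88) = (1/(7*(2 + 0)))*(64 - 88) = ((⅐)/2)*(-24) = ((⅐)*(½))*(-24) = (1/14)*(-24) = -12/7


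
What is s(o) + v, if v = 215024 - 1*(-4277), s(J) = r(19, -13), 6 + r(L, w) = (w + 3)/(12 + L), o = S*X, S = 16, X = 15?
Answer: 6798135/31 ≈ 2.1929e+5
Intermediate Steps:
o = 240 (o = 16*15 = 240)
r(L, w) = -6 + (3 + w)/(12 + L) (r(L, w) = -6 + (w + 3)/(12 + L) = -6 + (3 + w)/(12 + L))
s(J) = -196/31 (s(J) = (-69 - 13 - 6*19)/(12 + 19) = (-69 - 13 - 114)/31 = (1/31)*(-196) = -196/31)
v = 219301 (v = 215024 + 4277 = 219301)
s(o) + v = -196/31 + 219301 = 6798135/31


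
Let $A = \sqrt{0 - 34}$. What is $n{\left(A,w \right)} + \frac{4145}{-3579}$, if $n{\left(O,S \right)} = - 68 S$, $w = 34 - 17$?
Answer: $- \frac{4141469}{3579} \approx -1157.2$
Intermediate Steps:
$w = 17$
$A = i \sqrt{34}$ ($A = \sqrt{-34} = i \sqrt{34} \approx 5.8309 i$)
$n{\left(A,w \right)} + \frac{4145}{-3579} = \left(-68\right) 17 + \frac{4145}{-3579} = -1156 + 4145 \left(- \frac{1}{3579}\right) = -1156 - \frac{4145}{3579} = - \frac{4141469}{3579}$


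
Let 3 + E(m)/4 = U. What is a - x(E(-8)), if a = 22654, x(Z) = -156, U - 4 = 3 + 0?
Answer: 22810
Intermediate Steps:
U = 7 (U = 4 + (3 + 0) = 4 + 3 = 7)
E(m) = 16 (E(m) = -12 + 4*7 = -12 + 28 = 16)
a - x(E(-8)) = 22654 - 1*(-156) = 22654 + 156 = 22810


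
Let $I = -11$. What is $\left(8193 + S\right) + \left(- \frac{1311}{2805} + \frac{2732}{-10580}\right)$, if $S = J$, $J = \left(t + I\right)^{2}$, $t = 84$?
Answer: $\frac{6687825136}{494615} \approx 13521.0$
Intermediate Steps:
$J = 5329$ ($J = \left(84 - 11\right)^{2} = 73^{2} = 5329$)
$S = 5329$
$\left(8193 + S\right) + \left(- \frac{1311}{2805} + \frac{2732}{-10580}\right) = \left(8193 + 5329\right) + \left(- \frac{1311}{2805} + \frac{2732}{-10580}\right) = 13522 + \left(\left(-1311\right) \frac{1}{2805} + 2732 \left(- \frac{1}{10580}\right)\right) = 13522 - \frac{358894}{494615} = \frac{6687825136}{494615}$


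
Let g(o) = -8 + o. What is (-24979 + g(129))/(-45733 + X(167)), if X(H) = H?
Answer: 12429/22783 ≈ 0.54554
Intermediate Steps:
(-24979 + g(129))/(-45733 + X(167)) = (-24979 + (-8 + 129))/(-45733 + 167) = (-24979 + 121)/(-45566) = -24858*(-1/45566) = 12429/22783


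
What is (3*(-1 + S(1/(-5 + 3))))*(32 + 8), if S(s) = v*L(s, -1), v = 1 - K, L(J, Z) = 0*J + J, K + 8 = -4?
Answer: -900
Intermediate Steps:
K = -12 (K = -8 - 4 = -12)
L(J, Z) = J (L(J, Z) = 0 + J = J)
v = 13 (v = 1 - 1*(-12) = 1 + 12 = 13)
S(s) = 13*s
(3*(-1 + S(1/(-5 + 3))))*(32 + 8) = (3*(-1 + 13/(-5 + 3)))*(32 + 8) = (3*(-1 + 13/(-2)))*40 = (3*(-1 + 13*(-1/2)))*40 = (3*(-1 - 13/2))*40 = (3*(-15/2))*40 = -45/2*40 = -900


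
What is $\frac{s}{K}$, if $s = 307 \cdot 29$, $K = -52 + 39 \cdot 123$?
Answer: $\frac{8903}{4745} \approx 1.8763$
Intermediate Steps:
$K = 4745$ ($K = -52 + 4797 = 4745$)
$s = 8903$
$\frac{s}{K} = \frac{8903}{4745}$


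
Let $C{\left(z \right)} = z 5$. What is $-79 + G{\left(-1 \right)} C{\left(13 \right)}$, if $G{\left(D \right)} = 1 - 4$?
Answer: $-274$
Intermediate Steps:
$G{\left(D \right)} = -3$ ($G{\left(D \right)} = 1 - 4 = -3$)
$C{\left(z \right)} = 5 z$
$-79 + G{\left(-1 \right)} C{\left(13 \right)} = -79 - 3 \cdot 5 \cdot 13 = -79 - 195 = -274$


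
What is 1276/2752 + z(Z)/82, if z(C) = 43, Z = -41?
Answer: 27871/28208 ≈ 0.98805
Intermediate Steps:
1276/2752 + z(Z)/82 = 1276/2752 + 43/82 = 1276*(1/2752) + 43*(1/82) = 319/688 + 43/82 = 27871/28208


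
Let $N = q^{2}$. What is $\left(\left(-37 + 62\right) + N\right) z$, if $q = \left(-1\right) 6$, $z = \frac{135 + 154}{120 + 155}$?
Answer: $\frac{17629}{275} \approx 64.105$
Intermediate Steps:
$z = \frac{289}{275} \approx 1.0509$
$q = -6$
$N = 36$ ($N = \left(-6\right)^{2} = 36$)
$\left(\left(-37 + 62\right) + N\right) z = \left(\left(-37 + 62\right) + 36\right) \frac{289}{275} = \left(25 + 36\right) \frac{289}{275} = 61 \cdot \frac{289}{275} = \frac{17629}{275}$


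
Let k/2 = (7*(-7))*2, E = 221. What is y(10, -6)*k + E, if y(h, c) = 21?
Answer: -3895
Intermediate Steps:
k = -196 (k = 2*((7*(-7))*2) = 2*(-49*2) = 2*(-98) = -196)
y(10, -6)*k + E = 21*(-196) + 221 = -4116 + 221 = -3895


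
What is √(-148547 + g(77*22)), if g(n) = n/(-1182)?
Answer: 14*I*√264720129/591 ≈ 385.42*I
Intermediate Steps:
g(n) = -n/1182 (g(n) = n*(-1/1182) = -n/1182)
√(-148547 + g(77*22)) = √(-148547 - 77*22/1182) = √(-148547 - 1/1182*1694) = √(-148547 - 847/591) = √(-87792124/591) = 14*I*√264720129/591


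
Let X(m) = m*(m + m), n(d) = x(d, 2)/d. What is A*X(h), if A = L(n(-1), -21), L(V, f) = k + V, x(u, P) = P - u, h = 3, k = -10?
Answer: -234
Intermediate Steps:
n(d) = (2 - d)/d
X(m) = 2*m² (X(m) = m*(2*m) = 2*m²)
L(V, f) = -10 + V
A = -13 (A = -10 + (2 - 1*(-1))/(-1) = -10 - (2 + 1) = -10 - 1*3 = -10 - 3 = -13)
A*X(h) = -26*3² = -26*9 = -13*18 = -234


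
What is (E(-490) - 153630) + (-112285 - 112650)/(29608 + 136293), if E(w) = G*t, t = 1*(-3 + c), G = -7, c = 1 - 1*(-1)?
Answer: -25486434258/165901 ≈ -1.5362e+5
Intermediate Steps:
c = 2 (c = 1 + 1 = 2)
t = -1 (t = 1*(-3 + 2) = 1*(-1) = -1)
E(w) = 7 (E(w) = -7*(-1) = 7)
(E(-490) - 153630) + (-112285 - 112650)/(29608 + 136293) = (7 - 153630) + (-112285 - 112650)/(29608 + 136293) = -153623 - 224935/165901 = -25486434258/165901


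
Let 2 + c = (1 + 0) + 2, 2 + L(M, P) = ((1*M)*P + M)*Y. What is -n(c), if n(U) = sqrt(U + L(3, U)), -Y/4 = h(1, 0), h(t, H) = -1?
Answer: -sqrt(23) ≈ -4.7958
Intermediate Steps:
Y = 4 (Y = -4*(-1) = 4)
L(M, P) = -2 + 4*M + 4*M*P (L(M, P) = -2 + ((1*M)*P + M)*4 = -2 + (M*P + M)*4 = -2 + (M + M*P)*4 = -2 + (4*M + 4*M*P) = -2 + 4*M + 4*M*P)
c = 1 (c = -2 + ((1 + 0) + 2) = -2 + (1 + 2) = -2 + 3 = 1)
n(U) = sqrt(10 + 13*U) (n(U) = sqrt(U + (-2 + 4*3 + 4*3*U)) = sqrt(U + (-2 + 12 + 12*U)) = sqrt(U + (10 + 12*U)) = sqrt(10 + 13*U))
-n(c) = -sqrt(10 + 13*1) = -sqrt(10 + 13) = -sqrt(23)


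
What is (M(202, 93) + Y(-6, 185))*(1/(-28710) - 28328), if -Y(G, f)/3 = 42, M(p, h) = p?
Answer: -30905281478/14355 ≈ -2.1529e+6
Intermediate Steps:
Y(G, f) = -126 (Y(G, f) = -3*42 = -126)
(M(202, 93) + Y(-6, 185))*(1/(-28710) - 28328) = (202 - 126)*(1/(-28710) - 28328) = 76*(-1/28710 - 28328) = 76*(-813296881/28710) = -30905281478/14355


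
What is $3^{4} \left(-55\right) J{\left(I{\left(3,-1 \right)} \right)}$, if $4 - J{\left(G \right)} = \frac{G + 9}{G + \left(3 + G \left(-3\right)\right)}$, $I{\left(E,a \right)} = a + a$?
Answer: $-13365$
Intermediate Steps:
$I{\left(E,a \right)} = 2 a$
$J{\left(G \right)} = 4 - \frac{9 + G}{3 - 2 G}$ ($J{\left(G \right)} = 4 - \frac{G + 9}{G + \left(3 + G \left(-3\right)\right)} = 4 - \frac{9 + G}{G - \left(-3 + 3 G\right)} = 4 - \frac{9 + G}{3 - 2 G}$)
$3^{4} \left(-55\right) J{\left(I{\left(3,-1 \right)} \right)} = 3^{4} \left(-55\right) \frac{3 \left(-1 + 3 \cdot 2 \left(-1\right)\right)}{-3 + 2 \cdot 2 \left(-1\right)} = 81 \left(-55\right) \frac{3 \left(-1 + 3 \left(-2\right)\right)}{-3 + 2 \left(-2\right)} = - 4455 \frac{3 \left(-1 - 6\right)}{-3 - 4} = - 4455 \cdot 3 \frac{1}{-7} \left(-7\right) = - 4455 \cdot 3 \left(- \frac{1}{7}\right) \left(-7\right) = \left(-4455\right) 3 = -13365$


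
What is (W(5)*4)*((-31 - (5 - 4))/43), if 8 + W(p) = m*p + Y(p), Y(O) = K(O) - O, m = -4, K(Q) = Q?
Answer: 3584/43 ≈ 83.349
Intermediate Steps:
Y(O) = 0 (Y(O) = O - O = 0)
W(p) = -8 - 4*p (W(p) = -8 + (-4*p + 0) = -8 - 4*p)
(W(5)*4)*((-31 - (5 - 4))/43) = ((-8 - 4*5)*4)*((-31 - (5 - 4))/43) = ((-8 - 20)*4)*((-31 - 1*1)*(1/43)) = (-28*4)*((-31 - 1)*(1/43)) = -(-3584)/43 = -112*(-32/43) = 3584/43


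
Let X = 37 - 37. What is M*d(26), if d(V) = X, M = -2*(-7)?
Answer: 0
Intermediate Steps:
M = 14
X = 0
d(V) = 0
M*d(26) = 14*0 = 0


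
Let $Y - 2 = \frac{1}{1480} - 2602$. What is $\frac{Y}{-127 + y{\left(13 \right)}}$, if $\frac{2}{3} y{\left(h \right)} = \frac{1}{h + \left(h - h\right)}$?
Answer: $\frac{50023987}{2441260} \approx 20.491$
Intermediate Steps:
$y{\left(h \right)} = \frac{3}{2 h}$ ($y{\left(h \right)} = \frac{3}{2 \left(h + \left(h - h\right)\right)} = \frac{3}{2 \left(h + 0\right)} = \frac{3}{2 h}$)
$Y = - \frac{3847999}{1480}$ ($Y = 2 - \left(2602 - \frac{1}{1480}\right) = 2 + \left(\frac{1}{1480} - 2602\right) = 2 - \frac{3850959}{1480} = - \frac{3847999}{1480} \approx -2600.0$)
$\frac{Y}{-127 + y{\left(13 \right)}} = \frac{1}{-127 + \frac{3}{2 \cdot 13}} \left(- \frac{3847999}{1480}\right) = \frac{1}{-127 + \frac{3}{2} \cdot \frac{1}{13}} \left(- \frac{3847999}{1480}\right) = \frac{1}{-127 + \frac{3}{26}} \left(- \frac{3847999}{1480}\right) = \frac{1}{- \frac{3299}{26}} \left(- \frac{3847999}{1480}\right) = \left(- \frac{26}{3299}\right) \left(- \frac{3847999}{1480}\right) = \frac{50023987}{2441260}$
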